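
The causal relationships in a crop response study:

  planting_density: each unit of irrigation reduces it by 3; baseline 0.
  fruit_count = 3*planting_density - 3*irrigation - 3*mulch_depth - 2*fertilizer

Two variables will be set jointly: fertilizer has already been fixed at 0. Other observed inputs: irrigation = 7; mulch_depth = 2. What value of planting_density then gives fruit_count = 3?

planting_density = 10

With fertilizer held at 0:
Intervening on planting_density fixes its value directly, overriding its dependence on irrigation.
Substituting into the fruit_count equation gives fruit_count = 3*planting_density - 27.
Solve 3*planting_density - 27 = 3: planting_density = (3 + 27) / 3 = 10.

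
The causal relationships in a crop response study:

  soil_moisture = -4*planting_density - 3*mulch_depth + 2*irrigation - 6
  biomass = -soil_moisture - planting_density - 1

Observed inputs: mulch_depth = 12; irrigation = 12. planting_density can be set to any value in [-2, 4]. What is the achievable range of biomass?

11 to 29

Substituting into the soil_moisture equation gives soil_moisture = -4*planting_density - 18.
Substituting into the biomass equation gives biomass = 3*planting_density + 17.
Linear in planting_density, so extremes are at the endpoints: planting_density = -2 gives biomass = 11; planting_density = 4 gives biomass = 29.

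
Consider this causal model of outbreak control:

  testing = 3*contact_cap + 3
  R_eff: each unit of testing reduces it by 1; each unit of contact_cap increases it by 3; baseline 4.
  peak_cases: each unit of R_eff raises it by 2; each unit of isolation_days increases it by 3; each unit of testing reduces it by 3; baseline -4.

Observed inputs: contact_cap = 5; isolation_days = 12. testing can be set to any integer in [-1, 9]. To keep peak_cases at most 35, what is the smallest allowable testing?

testing = 7

Intervening on testing fixes its value directly, overriding its dependence on contact_cap.
Substituting into the R_eff equation gives R_eff = -testing + 19.
Substituting into the peak_cases equation gives peak_cases = -5*testing + 70.
Require -5*testing + 70 ≤ 35, so testing ≥ 7.
The smallest integer in [-1, 9] satisfying this is 7.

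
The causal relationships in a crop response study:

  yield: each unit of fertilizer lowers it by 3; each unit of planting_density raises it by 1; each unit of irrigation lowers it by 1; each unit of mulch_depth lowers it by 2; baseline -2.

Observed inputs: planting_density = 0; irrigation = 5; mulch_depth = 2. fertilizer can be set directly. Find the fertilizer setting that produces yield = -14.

Substituting into the yield equation gives yield = -3*fertilizer - 11.
Solve -3*fertilizer - 11 = -14: fertilizer = (-14 + 11) / -3 = 1.

fertilizer = 1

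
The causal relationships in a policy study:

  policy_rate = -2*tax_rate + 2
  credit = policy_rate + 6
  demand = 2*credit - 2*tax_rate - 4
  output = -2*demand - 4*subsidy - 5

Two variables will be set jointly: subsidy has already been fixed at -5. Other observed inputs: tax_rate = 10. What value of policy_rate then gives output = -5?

With subsidy held at -5:
Intervening on policy_rate fixes its value directly, overriding its dependence on tax_rate.
Substituting into the demand equation gives demand = 2*policy_rate - 12.
This gives output = -4*policy_rate + 39.
Solve -4*policy_rate + 39 = -5: policy_rate = (-5 - 39) / -4 = 11.

policy_rate = 11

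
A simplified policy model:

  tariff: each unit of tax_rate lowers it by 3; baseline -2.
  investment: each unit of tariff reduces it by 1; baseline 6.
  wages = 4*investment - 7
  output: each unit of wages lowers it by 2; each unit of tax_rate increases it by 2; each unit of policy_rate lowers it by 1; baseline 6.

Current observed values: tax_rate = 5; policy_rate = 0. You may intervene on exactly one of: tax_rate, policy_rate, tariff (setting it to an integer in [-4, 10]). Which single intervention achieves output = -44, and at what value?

set tax_rate = 0

Intervening on tax_rate: with other inputs at their observed values, output = -22*tax_rate - 44. Solving for -44 gives tax_rate = 0, within [-4, 10].
Intervening on policy_rate: output = -policy_rate - 154. Reaching -44 requires policy_rate = -110, outside [-4, 10].
Intervening on tariff: output = 8*tariff - 18. Reaching -44 requires tariff = -13/4, not an integer.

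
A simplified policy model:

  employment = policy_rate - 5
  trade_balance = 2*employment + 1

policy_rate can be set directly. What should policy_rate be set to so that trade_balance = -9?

Substituting into the trade_balance equation gives trade_balance = 2*policy_rate - 9.
Solve 2*policy_rate - 9 = -9: policy_rate = (-9 + 9) / 2 = 0.

policy_rate = 0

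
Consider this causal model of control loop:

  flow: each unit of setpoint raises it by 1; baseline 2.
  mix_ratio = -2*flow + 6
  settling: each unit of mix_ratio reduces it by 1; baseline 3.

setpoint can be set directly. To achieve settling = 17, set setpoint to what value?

Substituting into the mix_ratio equation gives mix_ratio = -2*setpoint + 2.
So settling = 2*setpoint + 1.
Solve 2*setpoint + 1 = 17: setpoint = (17 - 1) / 2 = 8.

setpoint = 8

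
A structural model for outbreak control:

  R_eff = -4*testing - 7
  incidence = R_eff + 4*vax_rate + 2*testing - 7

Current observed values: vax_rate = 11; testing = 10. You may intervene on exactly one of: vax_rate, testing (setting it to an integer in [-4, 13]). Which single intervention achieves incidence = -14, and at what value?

Intervening on vax_rate: with other inputs at their observed values, incidence = 4*vax_rate - 34. Solving for -14 gives vax_rate = 5, within [-4, 13].
Intervening on testing: incidence = -2*testing + 30. Reaching -14 requires testing = 22, outside [-4, 13].

set vax_rate = 5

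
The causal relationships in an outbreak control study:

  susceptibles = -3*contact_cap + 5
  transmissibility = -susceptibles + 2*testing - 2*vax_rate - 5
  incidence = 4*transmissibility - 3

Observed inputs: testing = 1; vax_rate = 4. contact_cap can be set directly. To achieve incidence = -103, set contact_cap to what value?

contact_cap = -3

Substituting into the transmissibility equation gives transmissibility = 3*contact_cap - 16.
Substituting into the incidence equation gives incidence = 12*contact_cap - 67.
Solve 12*contact_cap - 67 = -103: contact_cap = (-103 + 67) / 12 = -3.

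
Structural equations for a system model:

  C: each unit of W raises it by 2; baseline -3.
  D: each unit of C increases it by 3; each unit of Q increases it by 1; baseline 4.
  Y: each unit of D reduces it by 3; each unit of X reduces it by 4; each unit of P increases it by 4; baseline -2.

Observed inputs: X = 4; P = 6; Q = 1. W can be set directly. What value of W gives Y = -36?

Substituting into the D equation gives D = 6*W - 4.
This gives Y = -18*W + 18.
Solve -18*W + 18 = -36: W = (-36 - 18) / -18 = 3.

W = 3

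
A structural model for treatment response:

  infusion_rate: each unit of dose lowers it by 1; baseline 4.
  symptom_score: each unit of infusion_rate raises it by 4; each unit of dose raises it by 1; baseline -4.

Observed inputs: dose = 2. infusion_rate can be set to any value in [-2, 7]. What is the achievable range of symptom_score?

-10 to 26

Intervening on infusion_rate fixes its value directly, overriding its dependence on dose.
Substituting into the symptom_score equation gives symptom_score = 4*infusion_rate - 2.
Linear in infusion_rate, so extremes are at the endpoints: infusion_rate = -2 gives symptom_score = -10; infusion_rate = 7 gives symptom_score = 26.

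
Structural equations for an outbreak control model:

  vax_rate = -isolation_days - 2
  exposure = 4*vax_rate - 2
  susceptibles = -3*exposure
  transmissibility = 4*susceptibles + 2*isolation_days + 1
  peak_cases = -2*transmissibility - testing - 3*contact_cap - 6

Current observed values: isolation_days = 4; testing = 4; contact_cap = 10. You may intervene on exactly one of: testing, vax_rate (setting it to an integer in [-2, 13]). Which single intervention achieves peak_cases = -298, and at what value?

Intervening on testing: peak_cases = -testing - 678. Reaching -298 requires testing = -380, outside [-2, 13].
Intervening on vax_rate: with other inputs at their observed values, peak_cases = 96*vax_rate - 106. Solving for -298 gives vax_rate = -2, within [-2, 13].

set vax_rate = -2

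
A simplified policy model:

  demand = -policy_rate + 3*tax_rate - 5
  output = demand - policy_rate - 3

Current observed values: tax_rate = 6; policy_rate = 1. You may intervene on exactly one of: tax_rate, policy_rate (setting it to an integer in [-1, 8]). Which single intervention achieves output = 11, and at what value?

Intervening on tax_rate: with other inputs at their observed values, output = 3*tax_rate - 10. Solving for 11 gives tax_rate = 7, within [-1, 8].
Intervening on policy_rate: output = -2*policy_rate + 10. Reaching 11 requires policy_rate = -1/2, not an integer.

set tax_rate = 7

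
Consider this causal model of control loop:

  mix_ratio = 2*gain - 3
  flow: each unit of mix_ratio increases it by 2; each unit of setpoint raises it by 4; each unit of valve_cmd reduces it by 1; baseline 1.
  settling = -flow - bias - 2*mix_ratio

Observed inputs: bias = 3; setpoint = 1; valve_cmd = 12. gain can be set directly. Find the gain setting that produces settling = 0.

Substituting into the flow equation gives flow = 4*gain - 13.
Substituting into the settling equation gives settling = -8*gain + 16.
Solve -8*gain + 16 = 0: gain = (0 - 16) / -8 = 2.

gain = 2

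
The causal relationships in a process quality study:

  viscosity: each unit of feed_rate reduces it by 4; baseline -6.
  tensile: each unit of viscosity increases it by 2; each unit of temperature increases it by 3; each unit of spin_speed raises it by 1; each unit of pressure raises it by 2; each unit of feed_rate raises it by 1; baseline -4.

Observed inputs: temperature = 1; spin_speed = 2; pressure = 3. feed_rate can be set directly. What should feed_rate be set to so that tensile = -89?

Substituting into the tensile equation gives tensile = -7*feed_rate - 5.
Solve -7*feed_rate - 5 = -89: feed_rate = (-89 + 5) / -7 = 12.

feed_rate = 12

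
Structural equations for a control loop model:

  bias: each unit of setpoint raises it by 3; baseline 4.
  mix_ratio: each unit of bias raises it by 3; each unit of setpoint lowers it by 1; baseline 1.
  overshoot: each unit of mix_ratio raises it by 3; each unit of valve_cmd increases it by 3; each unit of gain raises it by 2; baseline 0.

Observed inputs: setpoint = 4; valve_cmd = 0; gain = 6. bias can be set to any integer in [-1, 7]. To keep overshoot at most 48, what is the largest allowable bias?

bias = 5

Intervening on bias fixes its value directly, overriding its dependence on setpoint.
Substituting into the mix_ratio equation gives mix_ratio = 3*bias - 3.
Substituting into the overshoot equation gives overshoot = 9*bias + 3.
Require 9*bias + 3 ≤ 48, so bias ≤ 5.
The largest integer in [-1, 7] satisfying this is 5.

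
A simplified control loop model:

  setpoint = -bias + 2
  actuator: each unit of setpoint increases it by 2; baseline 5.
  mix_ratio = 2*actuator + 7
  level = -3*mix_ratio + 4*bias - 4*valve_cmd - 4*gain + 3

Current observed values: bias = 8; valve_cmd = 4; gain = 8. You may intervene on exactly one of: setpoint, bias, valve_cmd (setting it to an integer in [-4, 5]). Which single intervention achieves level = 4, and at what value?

set valve_cmd = 5

Intervening on setpoint: level = -12*setpoint - 64. Reaching 4 requires setpoint = -17/3, not an integer.
Intervening on bias: level = 16*bias - 120. Reaching 4 requires bias = 31/4, not an integer.
Intervening on valve_cmd: with other inputs at their observed values, level = -4*valve_cmd + 24. Solving for 4 gives valve_cmd = 5, within [-4, 5].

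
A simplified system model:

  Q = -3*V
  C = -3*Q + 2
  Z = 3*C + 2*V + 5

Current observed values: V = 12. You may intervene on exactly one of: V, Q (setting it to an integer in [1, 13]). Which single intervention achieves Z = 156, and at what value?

Intervening on V: with other inputs at their observed values, Z = 29*V + 11. Solving for 156 gives V = 5, within [1, 13].
Intervening on Q: Z = -9*Q + 35. Reaching 156 requires Q = -121/9, not an integer.

set V = 5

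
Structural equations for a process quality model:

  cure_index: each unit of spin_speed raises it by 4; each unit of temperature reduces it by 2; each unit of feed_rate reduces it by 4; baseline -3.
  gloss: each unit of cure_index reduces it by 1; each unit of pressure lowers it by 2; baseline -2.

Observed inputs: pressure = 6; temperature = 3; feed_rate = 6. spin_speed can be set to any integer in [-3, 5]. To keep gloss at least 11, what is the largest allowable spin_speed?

spin_speed = 2

Substituting into the cure_index equation gives cure_index = 4*spin_speed - 33.
Substituting into the gloss equation gives gloss = -4*spin_speed + 19.
Require -4*spin_speed + 19 ≥ 11, so spin_speed ≤ 2.
The largest integer in [-3, 5] satisfying this is 2.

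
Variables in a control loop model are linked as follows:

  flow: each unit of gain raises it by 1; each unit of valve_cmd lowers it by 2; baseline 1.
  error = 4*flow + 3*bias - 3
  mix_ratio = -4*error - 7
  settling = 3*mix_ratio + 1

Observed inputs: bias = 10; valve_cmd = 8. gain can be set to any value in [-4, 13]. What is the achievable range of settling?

Substituting into the flow equation gives flow = gain - 15.
This gives error = 4*gain - 33.
So mix_ratio = -16*gain + 125.
Substituting into the settling equation gives settling = -48*gain + 376.
Linear in gain, so extremes are at the endpoints: gain = -4 gives settling = 568; gain = 13 gives settling = -248.

-248 to 568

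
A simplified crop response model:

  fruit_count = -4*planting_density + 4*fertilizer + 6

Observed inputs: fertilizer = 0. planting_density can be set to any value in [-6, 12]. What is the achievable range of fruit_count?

Substituting into the fruit_count equation gives fruit_count = -4*planting_density + 6.
Linear in planting_density, so extremes are at the endpoints: planting_density = -6 gives fruit_count = 30; planting_density = 12 gives fruit_count = -42.

-42 to 30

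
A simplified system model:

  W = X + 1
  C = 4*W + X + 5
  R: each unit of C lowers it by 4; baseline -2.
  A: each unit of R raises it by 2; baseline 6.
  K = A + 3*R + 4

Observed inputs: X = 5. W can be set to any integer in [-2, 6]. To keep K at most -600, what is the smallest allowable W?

W = 5

Intervening on W fixes its value directly, overriding its dependence on X.
Substituting into the C equation gives C = 4*W + 10.
This gives R = -16*W - 42.
Substituting into the A equation gives A = -32*W - 78.
So K = -80*W - 200.
Require -80*W - 200 ≤ -600, so W ≥ 5.
The smallest integer in [-2, 6] satisfying this is 5.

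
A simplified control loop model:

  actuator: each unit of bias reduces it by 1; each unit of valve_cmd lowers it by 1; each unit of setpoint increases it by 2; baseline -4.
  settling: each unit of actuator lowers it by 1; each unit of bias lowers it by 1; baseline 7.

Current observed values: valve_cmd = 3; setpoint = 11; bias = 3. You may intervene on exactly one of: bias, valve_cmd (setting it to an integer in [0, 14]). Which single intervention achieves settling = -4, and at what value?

set valve_cmd = 7

Intervening on bias: the paths from bias to settling cancel (net effect zero), leaving settling = -8; -4 is unreachable this way.
Intervening on valve_cmd: with other inputs at their observed values, settling = valve_cmd - 11. Solving for -4 gives valve_cmd = 7, within [0, 14].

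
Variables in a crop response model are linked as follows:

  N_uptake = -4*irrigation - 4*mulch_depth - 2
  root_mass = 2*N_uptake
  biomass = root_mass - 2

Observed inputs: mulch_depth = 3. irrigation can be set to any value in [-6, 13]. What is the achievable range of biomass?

-134 to 18

Substituting into the N_uptake equation gives N_uptake = -4*irrigation - 14.
So root_mass = -8*irrigation - 28.
Substituting into the biomass equation gives biomass = -8*irrigation - 30.
Linear in irrigation, so extremes are at the endpoints: irrigation = -6 gives biomass = 18; irrigation = 13 gives biomass = -134.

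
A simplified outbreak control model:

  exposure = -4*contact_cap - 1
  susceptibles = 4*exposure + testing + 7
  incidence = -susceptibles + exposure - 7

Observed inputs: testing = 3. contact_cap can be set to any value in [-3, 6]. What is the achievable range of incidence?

Substituting into the susceptibles equation gives susceptibles = -16*contact_cap + 6.
This gives incidence = 12*contact_cap - 14.
Linear in contact_cap, so extremes are at the endpoints: contact_cap = -3 gives incidence = -50; contact_cap = 6 gives incidence = 58.

-50 to 58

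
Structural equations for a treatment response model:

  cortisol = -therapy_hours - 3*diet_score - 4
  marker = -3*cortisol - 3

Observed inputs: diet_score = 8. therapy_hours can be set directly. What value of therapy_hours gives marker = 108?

therapy_hours = 9

Substituting into the cortisol equation gives cortisol = -therapy_hours - 28.
So marker = 3*therapy_hours + 81.
Solve 3*therapy_hours + 81 = 108: therapy_hours = (108 - 81) / 3 = 9.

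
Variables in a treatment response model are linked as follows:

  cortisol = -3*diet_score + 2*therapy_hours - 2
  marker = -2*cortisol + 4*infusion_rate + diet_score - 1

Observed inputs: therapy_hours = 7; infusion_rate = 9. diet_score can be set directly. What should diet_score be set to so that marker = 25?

diet_score = 2

Substituting into the cortisol equation gives cortisol = -3*diet_score + 12.
So marker = 7*diet_score + 11.
Solve 7*diet_score + 11 = 25: diet_score = (25 - 11) / 7 = 2.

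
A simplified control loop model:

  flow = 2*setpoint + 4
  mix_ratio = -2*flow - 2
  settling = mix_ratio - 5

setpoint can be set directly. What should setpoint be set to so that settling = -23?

setpoint = 2

Substituting into the mix_ratio equation gives mix_ratio = -4*setpoint - 10.
This gives settling = -4*setpoint - 15.
Solve -4*setpoint - 15 = -23: setpoint = (-23 + 15) / -4 = 2.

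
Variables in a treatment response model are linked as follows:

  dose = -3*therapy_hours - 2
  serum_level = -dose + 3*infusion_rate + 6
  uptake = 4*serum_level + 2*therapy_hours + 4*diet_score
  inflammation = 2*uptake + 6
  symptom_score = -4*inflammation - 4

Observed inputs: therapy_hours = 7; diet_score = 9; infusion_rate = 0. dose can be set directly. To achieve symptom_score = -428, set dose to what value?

Intervening on dose fixes its value directly, overriding its dependence on therapy_hours.
Substituting into the serum_level equation gives serum_level = -dose + 6.
Substituting into the uptake equation gives uptake = -4*dose + 74.
Substituting into the inflammation equation gives inflammation = -8*dose + 154.
Substituting into the symptom_score equation gives symptom_score = 32*dose - 620.
Solve 32*dose - 620 = -428: dose = (-428 + 620) / 32 = 6.

dose = 6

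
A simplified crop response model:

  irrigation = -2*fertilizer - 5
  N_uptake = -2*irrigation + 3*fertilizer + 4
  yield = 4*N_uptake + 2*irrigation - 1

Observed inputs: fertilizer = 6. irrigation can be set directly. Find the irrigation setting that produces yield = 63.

Intervening on irrigation fixes its value directly, overriding its dependence on fertilizer.
Substituting into the N_uptake equation gives N_uptake = -2*irrigation + 22.
Substituting into the yield equation gives yield = -6*irrigation + 87.
Solve -6*irrigation + 87 = 63: irrigation = (63 - 87) / -6 = 4.

irrigation = 4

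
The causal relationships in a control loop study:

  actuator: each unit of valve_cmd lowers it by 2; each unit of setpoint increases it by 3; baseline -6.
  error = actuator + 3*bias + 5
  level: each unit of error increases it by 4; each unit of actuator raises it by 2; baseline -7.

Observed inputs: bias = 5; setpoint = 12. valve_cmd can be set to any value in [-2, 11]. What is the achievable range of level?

121 to 277

Substituting into the actuator equation gives actuator = -2*valve_cmd + 30.
So error = -2*valve_cmd + 50.
Substituting into the level equation gives level = -12*valve_cmd + 253.
Linear in valve_cmd, so extremes are at the endpoints: valve_cmd = -2 gives level = 277; valve_cmd = 11 gives level = 121.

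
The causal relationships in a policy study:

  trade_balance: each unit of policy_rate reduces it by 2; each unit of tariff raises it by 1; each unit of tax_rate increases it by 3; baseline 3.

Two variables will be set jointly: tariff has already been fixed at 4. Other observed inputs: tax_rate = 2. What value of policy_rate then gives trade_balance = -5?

policy_rate = 9

With tariff held at 4:
Substituting into the trade_balance equation gives trade_balance = -2*policy_rate + 13.
Solve -2*policy_rate + 13 = -5: policy_rate = (-5 - 13) / -2 = 9.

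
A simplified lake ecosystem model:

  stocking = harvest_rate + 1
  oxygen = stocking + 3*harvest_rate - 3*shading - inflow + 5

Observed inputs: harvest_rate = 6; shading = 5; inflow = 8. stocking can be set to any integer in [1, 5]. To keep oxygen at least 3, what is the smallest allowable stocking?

stocking = 3

Intervening on stocking fixes its value directly, overriding its dependence on harvest_rate.
Substituting into the oxygen equation gives oxygen = stocking.
Require stocking ≥ 3, so stocking ≥ 3.
The smallest integer in [1, 5] satisfying this is 3.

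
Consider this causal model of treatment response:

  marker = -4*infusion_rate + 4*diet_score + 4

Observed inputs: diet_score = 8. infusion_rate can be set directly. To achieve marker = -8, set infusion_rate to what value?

Substituting into the marker equation gives marker = -4*infusion_rate + 36.
Solve -4*infusion_rate + 36 = -8: infusion_rate = (-8 - 36) / -4 = 11.

infusion_rate = 11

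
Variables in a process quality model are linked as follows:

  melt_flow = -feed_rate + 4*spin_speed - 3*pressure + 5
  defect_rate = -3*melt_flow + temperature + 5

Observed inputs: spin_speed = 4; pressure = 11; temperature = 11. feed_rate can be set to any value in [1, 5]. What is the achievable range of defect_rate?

Substituting into the melt_flow equation gives melt_flow = -feed_rate - 12.
Substituting into the defect_rate equation gives defect_rate = 3*feed_rate + 52.
Linear in feed_rate, so extremes are at the endpoints: feed_rate = 1 gives defect_rate = 55; feed_rate = 5 gives defect_rate = 67.

55 to 67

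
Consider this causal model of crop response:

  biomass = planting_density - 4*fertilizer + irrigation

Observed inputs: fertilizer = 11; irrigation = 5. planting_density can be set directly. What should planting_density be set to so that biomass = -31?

planting_density = 8

Substituting into the biomass equation gives biomass = planting_density - 39.
Solve planting_density - 39 = -31: planting_density = (-31 + 39) / 1 = 8.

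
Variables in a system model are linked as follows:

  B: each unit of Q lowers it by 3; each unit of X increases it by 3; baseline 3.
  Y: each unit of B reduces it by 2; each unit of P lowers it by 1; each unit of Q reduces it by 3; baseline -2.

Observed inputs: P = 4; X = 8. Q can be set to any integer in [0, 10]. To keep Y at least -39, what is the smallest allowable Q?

Substituting into the B equation gives B = -3*Q + 27.
So Y = 3*Q - 60.
Require 3*Q - 60 ≥ -39, so Q ≥ 7.
The smallest integer in [0, 10] satisfying this is 7.

Q = 7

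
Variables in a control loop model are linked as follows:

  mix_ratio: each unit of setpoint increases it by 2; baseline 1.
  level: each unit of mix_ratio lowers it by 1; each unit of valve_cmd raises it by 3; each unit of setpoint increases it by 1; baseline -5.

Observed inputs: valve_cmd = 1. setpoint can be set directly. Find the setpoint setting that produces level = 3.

setpoint = -6

Substituting into the level equation gives level = -setpoint - 3.
Solve -setpoint - 3 = 3: setpoint = (3 + 3) / -1 = -6.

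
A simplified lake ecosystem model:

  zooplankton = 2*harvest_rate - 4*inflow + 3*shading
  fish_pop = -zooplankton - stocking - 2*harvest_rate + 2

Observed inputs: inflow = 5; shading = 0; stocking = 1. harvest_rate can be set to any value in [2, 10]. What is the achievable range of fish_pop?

Substituting into the zooplankton equation gives zooplankton = 2*harvest_rate - 20.
Substituting into the fish_pop equation gives fish_pop = -4*harvest_rate + 21.
Linear in harvest_rate, so extremes are at the endpoints: harvest_rate = 2 gives fish_pop = 13; harvest_rate = 10 gives fish_pop = -19.

-19 to 13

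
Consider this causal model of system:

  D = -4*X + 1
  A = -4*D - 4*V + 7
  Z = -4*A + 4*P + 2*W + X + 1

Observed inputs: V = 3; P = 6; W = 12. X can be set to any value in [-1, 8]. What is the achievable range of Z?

Substituting into the A equation gives A = 16*X - 9.
Substituting into the Z equation gives Z = -63*X + 85.
Linear in X, so extremes are at the endpoints: X = -1 gives Z = 148; X = 8 gives Z = -419.

-419 to 148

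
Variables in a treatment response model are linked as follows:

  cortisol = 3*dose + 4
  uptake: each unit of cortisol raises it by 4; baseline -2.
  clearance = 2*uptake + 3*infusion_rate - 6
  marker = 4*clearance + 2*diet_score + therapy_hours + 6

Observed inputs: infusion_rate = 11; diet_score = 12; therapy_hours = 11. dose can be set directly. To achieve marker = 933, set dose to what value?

dose = 7

Substituting into the uptake equation gives uptake = 12*dose + 14.
So clearance = 24*dose + 55.
This gives marker = 96*dose + 261.
Solve 96*dose + 261 = 933: dose = (933 - 261) / 96 = 7.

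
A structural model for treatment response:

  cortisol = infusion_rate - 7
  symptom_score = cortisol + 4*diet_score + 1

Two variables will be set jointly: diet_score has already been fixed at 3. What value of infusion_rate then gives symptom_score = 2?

infusion_rate = -4

With diet_score held at 3:
Substituting into the symptom_score equation gives symptom_score = infusion_rate + 6.
Solve infusion_rate + 6 = 2: infusion_rate = (2 - 6) / 1 = -4.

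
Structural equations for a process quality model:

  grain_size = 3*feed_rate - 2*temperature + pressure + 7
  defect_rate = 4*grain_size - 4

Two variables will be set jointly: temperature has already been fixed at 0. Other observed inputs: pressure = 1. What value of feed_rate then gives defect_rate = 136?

feed_rate = 9

With temperature held at 0:
Substituting into the grain_size equation gives grain_size = 3*feed_rate + 8.
defect_rate becomes 12*feed_rate + 28.
Solve 12*feed_rate + 28 = 136: feed_rate = (136 - 28) / 12 = 9.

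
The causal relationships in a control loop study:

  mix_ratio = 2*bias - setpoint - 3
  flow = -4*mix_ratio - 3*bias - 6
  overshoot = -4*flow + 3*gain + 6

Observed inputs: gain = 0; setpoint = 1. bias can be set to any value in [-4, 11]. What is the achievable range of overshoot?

-210 to 450

Substituting into the mix_ratio equation gives mix_ratio = 2*bias - 4.
Substituting into the flow equation gives flow = -11*bias + 10.
So overshoot = 44*bias - 34.
Linear in bias, so extremes are at the endpoints: bias = -4 gives overshoot = -210; bias = 11 gives overshoot = 450.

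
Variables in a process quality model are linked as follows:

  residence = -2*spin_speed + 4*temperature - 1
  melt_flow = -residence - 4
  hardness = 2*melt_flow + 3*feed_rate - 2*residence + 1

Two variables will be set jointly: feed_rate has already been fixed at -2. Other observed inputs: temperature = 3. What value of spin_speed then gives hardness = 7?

spin_speed = 8

With feed_rate held at -2:
Substituting into the residence equation gives residence = -2*spin_speed + 11.
This gives melt_flow = 2*spin_speed - 15.
Substituting into the hardness equation gives hardness = 8*spin_speed - 57.
Solve 8*spin_speed - 57 = 7: spin_speed = (7 + 57) / 8 = 8.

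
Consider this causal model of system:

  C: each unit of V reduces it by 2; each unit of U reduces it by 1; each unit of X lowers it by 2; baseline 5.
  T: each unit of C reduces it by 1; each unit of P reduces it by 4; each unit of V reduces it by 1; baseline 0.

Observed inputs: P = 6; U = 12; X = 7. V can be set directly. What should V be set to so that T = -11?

V = -8

Substituting into the C equation gives C = -2*V - 21.
T becomes V - 3.
Solve V - 3 = -11: V = (-11 + 3) / 1 = -8.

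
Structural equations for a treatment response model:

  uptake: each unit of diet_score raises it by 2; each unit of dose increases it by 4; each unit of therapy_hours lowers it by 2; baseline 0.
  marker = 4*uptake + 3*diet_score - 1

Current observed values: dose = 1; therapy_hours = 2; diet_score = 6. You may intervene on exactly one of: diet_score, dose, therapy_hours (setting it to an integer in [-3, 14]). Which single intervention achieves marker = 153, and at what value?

set diet_score = 14

Intervening on diet_score: with other inputs at their observed values, marker = 11*diet_score - 1. Solving for 153 gives diet_score = 14, within [-3, 14].
Intervening on dose: marker = 16*dose + 49. Reaching 153 requires dose = 13/2, not an integer.
Intervening on therapy_hours: marker = -8*therapy_hours + 81. Reaching 153 requires therapy_hours = -9, outside [-3, 14].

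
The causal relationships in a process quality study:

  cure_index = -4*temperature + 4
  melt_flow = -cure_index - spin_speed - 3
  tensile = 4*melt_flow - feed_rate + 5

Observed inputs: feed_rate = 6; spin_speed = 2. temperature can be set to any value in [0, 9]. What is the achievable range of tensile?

-37 to 107

Substituting into the melt_flow equation gives melt_flow = 4*temperature - 9.
So tensile = 16*temperature - 37.
Linear in temperature, so extremes are at the endpoints: temperature = 0 gives tensile = -37; temperature = 9 gives tensile = 107.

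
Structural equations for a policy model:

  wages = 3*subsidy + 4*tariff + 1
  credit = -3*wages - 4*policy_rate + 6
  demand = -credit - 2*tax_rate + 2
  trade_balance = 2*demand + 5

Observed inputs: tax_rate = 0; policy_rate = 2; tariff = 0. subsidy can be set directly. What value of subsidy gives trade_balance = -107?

subsidy = -7

Substituting into the wages equation gives wages = 3*subsidy + 1.
Substituting into the credit equation gives credit = -9*subsidy - 5.
Substituting into the demand equation gives demand = 9*subsidy + 7.
Substituting into the trade_balance equation gives trade_balance = 18*subsidy + 19.
Solve 18*subsidy + 19 = -107: subsidy = (-107 - 19) / 18 = -7.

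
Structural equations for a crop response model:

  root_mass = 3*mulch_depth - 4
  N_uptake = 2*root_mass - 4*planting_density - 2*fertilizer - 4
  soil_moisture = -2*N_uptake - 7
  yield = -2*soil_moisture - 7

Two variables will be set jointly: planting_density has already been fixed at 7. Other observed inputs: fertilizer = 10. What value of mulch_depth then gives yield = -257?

mulch_depth = -1

With planting_density held at 7:
Substituting into the N_uptake equation gives N_uptake = 6*mulch_depth - 60.
soil_moisture becomes -12*mulch_depth + 113.
yield becomes 24*mulch_depth - 233.
Solve 24*mulch_depth - 233 = -257: mulch_depth = (-257 + 233) / 24 = -1.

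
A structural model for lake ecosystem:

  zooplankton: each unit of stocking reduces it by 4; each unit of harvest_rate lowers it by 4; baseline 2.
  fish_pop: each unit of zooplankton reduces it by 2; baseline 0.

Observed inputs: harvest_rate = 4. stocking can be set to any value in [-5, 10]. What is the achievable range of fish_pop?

-12 to 108

Substituting into the zooplankton equation gives zooplankton = -4*stocking - 14.
So fish_pop = 8*stocking + 28.
Linear in stocking, so extremes are at the endpoints: stocking = -5 gives fish_pop = -12; stocking = 10 gives fish_pop = 108.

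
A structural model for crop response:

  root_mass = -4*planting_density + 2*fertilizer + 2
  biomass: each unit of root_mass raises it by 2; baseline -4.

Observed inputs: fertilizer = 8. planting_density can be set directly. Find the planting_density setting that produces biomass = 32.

Substituting into the root_mass equation gives root_mass = -4*planting_density + 18.
This gives biomass = -8*planting_density + 32.
Solve -8*planting_density + 32 = 32: planting_density = (32 - 32) / -8 = 0.

planting_density = 0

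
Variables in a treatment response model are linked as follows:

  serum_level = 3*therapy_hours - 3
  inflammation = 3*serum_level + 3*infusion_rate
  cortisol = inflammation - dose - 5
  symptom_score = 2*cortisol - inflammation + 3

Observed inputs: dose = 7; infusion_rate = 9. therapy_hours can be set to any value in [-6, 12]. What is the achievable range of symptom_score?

Substituting into the inflammation equation gives inflammation = 9*therapy_hours + 18.
Substituting into the cortisol equation gives cortisol = 9*therapy_hours + 6.
This gives symptom_score = 9*therapy_hours - 3.
Linear in therapy_hours, so extremes are at the endpoints: therapy_hours = -6 gives symptom_score = -57; therapy_hours = 12 gives symptom_score = 105.

-57 to 105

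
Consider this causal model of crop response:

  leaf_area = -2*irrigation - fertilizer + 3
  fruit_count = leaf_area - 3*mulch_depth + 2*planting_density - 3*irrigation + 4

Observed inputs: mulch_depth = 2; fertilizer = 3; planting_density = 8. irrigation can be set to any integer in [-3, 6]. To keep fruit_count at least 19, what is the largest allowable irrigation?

irrigation = -1

Substituting into the leaf_area equation gives leaf_area = -2*irrigation.
Substituting into the fruit_count equation gives fruit_count = -5*irrigation + 14.
Require -5*irrigation + 14 ≥ 19, so irrigation ≤ -1.
The largest integer in [-3, 6] satisfying this is -1.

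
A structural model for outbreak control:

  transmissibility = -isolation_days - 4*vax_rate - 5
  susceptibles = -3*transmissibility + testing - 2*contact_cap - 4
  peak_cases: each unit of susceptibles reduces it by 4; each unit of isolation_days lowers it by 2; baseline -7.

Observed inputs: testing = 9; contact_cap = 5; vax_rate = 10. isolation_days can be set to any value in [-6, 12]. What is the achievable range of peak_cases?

Substituting into the transmissibility equation gives transmissibility = -isolation_days - 45.
susceptibles becomes 3*isolation_days + 130.
So peak_cases = -14*isolation_days - 527.
Linear in isolation_days, so extremes are at the endpoints: isolation_days = -6 gives peak_cases = -443; isolation_days = 12 gives peak_cases = -695.

-695 to -443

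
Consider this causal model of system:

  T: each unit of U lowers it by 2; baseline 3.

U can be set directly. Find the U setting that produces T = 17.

U = -7

Solve -2*U + 3 = 17: U = (17 - 3) / -2 = -7.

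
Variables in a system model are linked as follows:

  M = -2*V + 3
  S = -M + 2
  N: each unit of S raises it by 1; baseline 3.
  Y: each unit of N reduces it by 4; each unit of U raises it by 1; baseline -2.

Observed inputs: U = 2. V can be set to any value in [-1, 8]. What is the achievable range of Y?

Substituting into the S equation gives S = 2*V - 1.
Substituting into the N equation gives N = 2*V + 2.
Substituting into the Y equation gives Y = -8*V - 8.
Linear in V, so extremes are at the endpoints: V = -1 gives Y = 0; V = 8 gives Y = -72.

-72 to 0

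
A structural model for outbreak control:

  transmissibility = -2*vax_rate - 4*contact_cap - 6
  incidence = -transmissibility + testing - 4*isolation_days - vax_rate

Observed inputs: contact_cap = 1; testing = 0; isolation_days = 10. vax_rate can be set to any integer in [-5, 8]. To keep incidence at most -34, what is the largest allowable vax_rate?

Substituting into the transmissibility equation gives transmissibility = -2*vax_rate - 10.
So incidence = vax_rate - 30.
Require vax_rate - 30 ≤ -34, so vax_rate ≤ -4.
The largest integer in [-5, 8] satisfying this is -4.

vax_rate = -4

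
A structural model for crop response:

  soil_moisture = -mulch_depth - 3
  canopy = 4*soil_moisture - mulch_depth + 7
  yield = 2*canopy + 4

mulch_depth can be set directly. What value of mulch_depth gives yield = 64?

mulch_depth = -7

Substituting into the canopy equation gives canopy = -5*mulch_depth - 5.
Substituting into the yield equation gives yield = -10*mulch_depth - 6.
Solve -10*mulch_depth - 6 = 64: mulch_depth = (64 + 6) / -10 = -7.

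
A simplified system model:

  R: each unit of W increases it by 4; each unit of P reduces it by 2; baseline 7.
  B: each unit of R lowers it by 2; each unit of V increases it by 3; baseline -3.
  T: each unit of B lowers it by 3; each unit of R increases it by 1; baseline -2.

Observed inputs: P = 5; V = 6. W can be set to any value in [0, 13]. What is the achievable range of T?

Substituting into the R equation gives R = 4*W - 3.
Substituting into the B equation gives B = -8*W + 21.
This gives T = 28*W - 68.
Linear in W, so extremes are at the endpoints: W = 0 gives T = -68; W = 13 gives T = 296.

-68 to 296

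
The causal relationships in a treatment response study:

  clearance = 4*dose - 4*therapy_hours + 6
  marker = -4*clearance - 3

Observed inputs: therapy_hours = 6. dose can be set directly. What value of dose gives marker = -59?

dose = 8

Substituting into the clearance equation gives clearance = 4*dose - 18.
Substituting into the marker equation gives marker = -16*dose + 69.
Solve -16*dose + 69 = -59: dose = (-59 - 69) / -16 = 8.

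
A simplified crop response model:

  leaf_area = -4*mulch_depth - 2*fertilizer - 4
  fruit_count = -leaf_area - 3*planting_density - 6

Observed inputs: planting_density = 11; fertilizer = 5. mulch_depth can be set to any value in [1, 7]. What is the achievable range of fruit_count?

-21 to 3

Substituting into the leaf_area equation gives leaf_area = -4*mulch_depth - 14.
So fruit_count = 4*mulch_depth - 25.
Linear in mulch_depth, so extremes are at the endpoints: mulch_depth = 1 gives fruit_count = -21; mulch_depth = 7 gives fruit_count = 3.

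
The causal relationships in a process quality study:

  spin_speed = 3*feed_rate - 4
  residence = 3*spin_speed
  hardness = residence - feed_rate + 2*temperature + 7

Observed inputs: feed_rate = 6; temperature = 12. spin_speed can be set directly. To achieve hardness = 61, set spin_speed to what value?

spin_speed = 12

Intervening on spin_speed fixes its value directly, overriding its dependence on feed_rate.
Substituting into the hardness equation gives hardness = 3*spin_speed + 25.
Solve 3*spin_speed + 25 = 61: spin_speed = (61 - 25) / 3 = 12.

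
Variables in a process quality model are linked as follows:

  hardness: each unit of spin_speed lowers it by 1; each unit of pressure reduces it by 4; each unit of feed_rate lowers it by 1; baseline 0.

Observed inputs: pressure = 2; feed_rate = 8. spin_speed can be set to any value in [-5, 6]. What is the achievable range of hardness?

Substituting into the hardness equation gives hardness = -spin_speed - 16.
Linear in spin_speed, so extremes are at the endpoints: spin_speed = -5 gives hardness = -11; spin_speed = 6 gives hardness = -22.

-22 to -11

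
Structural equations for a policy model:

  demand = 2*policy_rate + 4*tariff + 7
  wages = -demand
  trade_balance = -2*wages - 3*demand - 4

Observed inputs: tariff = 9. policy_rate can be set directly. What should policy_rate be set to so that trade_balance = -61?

Substituting into the demand equation gives demand = 2*policy_rate + 43.
Substituting into the wages equation gives wages = -2*policy_rate - 43.
Substituting into the trade_balance equation gives trade_balance = -2*policy_rate - 47.
Solve -2*policy_rate - 47 = -61: policy_rate = (-61 + 47) / -2 = 7.

policy_rate = 7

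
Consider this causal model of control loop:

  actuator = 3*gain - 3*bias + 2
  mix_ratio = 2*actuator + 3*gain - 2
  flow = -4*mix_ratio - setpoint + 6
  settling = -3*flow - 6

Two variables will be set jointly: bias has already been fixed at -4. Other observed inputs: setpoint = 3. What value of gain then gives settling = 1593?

With bias held at -4:
Substituting into the actuator equation gives actuator = 3*gain + 14.
Substituting into the mix_ratio equation gives mix_ratio = 9*gain + 26.
This gives flow = -36*gain - 101.
settling becomes 108*gain + 297.
Solve 108*gain + 297 = 1593: gain = (1593 - 297) / 108 = 12.

gain = 12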